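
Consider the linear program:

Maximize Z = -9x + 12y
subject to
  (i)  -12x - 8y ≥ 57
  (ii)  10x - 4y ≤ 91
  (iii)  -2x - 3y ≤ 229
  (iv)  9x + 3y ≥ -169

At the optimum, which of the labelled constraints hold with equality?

(i) and (iv)

Feasible corners and Z = -9x + 12y:
  (125/32, -831/64) → Z = -6111/32
  (-1181/36, 505/12) → Z = 3201/4
  (-403/66, -2509/66) → Z = -8827/22

The maximum is at (-1181/36, 505/12). Substituting into each constraint, equality holds for (i) and (iv); the remaining constraints have slack.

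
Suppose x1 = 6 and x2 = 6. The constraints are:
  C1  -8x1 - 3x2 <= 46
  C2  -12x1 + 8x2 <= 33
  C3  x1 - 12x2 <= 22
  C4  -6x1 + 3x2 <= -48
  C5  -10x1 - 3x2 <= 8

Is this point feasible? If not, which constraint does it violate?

not feasible — violates C4

Constraint C4: -6x1 + 3x2 = -18, which is not ≤ -48. All other constraints are satisfied.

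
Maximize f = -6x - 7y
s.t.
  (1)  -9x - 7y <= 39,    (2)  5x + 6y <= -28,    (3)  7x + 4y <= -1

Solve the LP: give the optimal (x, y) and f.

Extreme points and f = -6x - 7y:
  (-2, -3) → f = 33
  (149/13, -264/13) → f = 954/13
  (53/11, -191/22) → f = 701/22

x = 149/13, y = -264/13, maximum f = 954/13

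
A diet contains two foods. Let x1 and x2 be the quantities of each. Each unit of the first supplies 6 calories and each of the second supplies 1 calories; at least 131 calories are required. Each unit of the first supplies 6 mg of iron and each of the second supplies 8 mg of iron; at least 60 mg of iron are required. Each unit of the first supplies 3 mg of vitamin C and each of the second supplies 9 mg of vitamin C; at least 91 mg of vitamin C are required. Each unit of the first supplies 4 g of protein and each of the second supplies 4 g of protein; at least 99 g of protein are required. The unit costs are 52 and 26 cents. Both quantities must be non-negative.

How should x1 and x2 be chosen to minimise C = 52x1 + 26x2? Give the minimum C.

x1 = 85/4, x2 = 7/2, minimum C = 1196

Corner points and C = 52x1 + 26x2:
  (0, 131) → C = 3406
  (91/3, 0) → C = 4732/3
  (85/4, 7/2) → C = 1196
  (527/24, 67/24) → C = 14573/12
The feasible region is unbounded (it extends along (0, 1), (1, 0)), but C strictly increases along every unbounded feasible direction, so there is no improving ray and the minimum is attained at a vertex.

The optimum lies where 6x1 + x2 = 131 and 4x1 + 4x2 = 99.
Solving simultaneously gives x1 = 85/4, x2 = 7/2.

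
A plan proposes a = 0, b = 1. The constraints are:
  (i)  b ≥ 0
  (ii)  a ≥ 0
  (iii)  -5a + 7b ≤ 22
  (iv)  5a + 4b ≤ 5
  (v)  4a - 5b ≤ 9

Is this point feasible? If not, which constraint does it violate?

(i): 1 ≥ 0 ✓
(ii): 0 ≥ 0 ✓
(iii): 7 ≤ 22 ✓
(iv): 4 ≤ 5 ✓
(v): -5 ≤ 9 ✓

feasible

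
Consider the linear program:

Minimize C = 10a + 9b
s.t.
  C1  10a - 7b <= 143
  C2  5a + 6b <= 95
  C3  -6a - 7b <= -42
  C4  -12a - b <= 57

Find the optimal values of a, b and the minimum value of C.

a = -147/26, b = 141/13, minimum C = 534/13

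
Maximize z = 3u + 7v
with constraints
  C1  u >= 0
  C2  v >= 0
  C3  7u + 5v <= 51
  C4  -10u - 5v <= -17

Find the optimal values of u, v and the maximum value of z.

u = 0, v = 51/5, maximum z = 357/5

Vertices and z = 3u + 7v:
  (0, 51/5) → z = 357/5
  (0, 17/5) → z = 119/5
  (51/7, 0) → z = 153/7
  (17/10, 0) → z = 51/10

The binding constraints are u = 0 and 7u + 5v = 51.
Solving simultaneously gives u = 0, v = 51/5.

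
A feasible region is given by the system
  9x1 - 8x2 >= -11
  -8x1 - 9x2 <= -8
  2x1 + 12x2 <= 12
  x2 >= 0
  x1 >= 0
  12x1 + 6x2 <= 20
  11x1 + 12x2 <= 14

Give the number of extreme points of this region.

The feasible vertices (each the meet of two boundaries and inside every other half-plane) are:
  (1, 0)
  (0, 8/9)
  (0, 1)
  (2/9, 26/27)
  (14/11, 0)

5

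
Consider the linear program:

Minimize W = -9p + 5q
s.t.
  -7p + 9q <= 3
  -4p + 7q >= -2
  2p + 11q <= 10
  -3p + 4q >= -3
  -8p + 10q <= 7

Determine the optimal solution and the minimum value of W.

p = 46/29, q = 18/29, minimum W = -324/29

Vertices and W = -9p + 5q:
  (-3, -2) → W = 17
  (3/5, 4/5) → W = -7/5
  (46/29, 18/29) → W = -324/29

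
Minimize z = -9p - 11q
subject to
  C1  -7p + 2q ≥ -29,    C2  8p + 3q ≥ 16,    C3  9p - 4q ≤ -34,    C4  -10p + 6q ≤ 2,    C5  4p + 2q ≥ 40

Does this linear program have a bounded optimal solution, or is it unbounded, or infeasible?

infeasible

The boundaries -7p + 2q = -29 and 9p - 4q = -34 meet at (92/5, 499/10), but that point violates -10p + 6q ≤ 2. Every candidate vertex is excluded by some other constraint, so the feasible region is empty.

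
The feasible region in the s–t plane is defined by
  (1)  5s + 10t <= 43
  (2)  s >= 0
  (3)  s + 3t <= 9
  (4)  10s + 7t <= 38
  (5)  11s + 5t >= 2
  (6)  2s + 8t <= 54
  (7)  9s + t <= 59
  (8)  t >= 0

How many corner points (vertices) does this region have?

Pairwise boundary intersections that survive every other constraint:
  (0, 3)
  (0, 2/5)
  (51/23, 52/23)
  (19/5, 0)
  (2/11, 0)

5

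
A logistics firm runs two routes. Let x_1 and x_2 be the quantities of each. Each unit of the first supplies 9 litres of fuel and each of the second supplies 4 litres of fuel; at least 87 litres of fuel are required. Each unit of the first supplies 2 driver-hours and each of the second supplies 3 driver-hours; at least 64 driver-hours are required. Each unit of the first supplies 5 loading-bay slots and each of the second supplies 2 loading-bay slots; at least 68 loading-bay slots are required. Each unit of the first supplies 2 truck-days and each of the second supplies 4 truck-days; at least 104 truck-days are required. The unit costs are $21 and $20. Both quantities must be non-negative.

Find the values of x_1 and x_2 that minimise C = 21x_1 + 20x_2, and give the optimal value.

x_1 = 4, x_2 = 24, minimum C = 564

Extreme points and C = 21x_1 + 20x_2:
  (0, 34) → C = 680
  (52, 0) → C = 1092
  (4, 24) → C = 564
The feasible region is unbounded (it extends along (0, 1), (1, 0)), but C strictly increases along every unbounded feasible direction, so there is no improving ray and the minimum is attained at a vertex.

The binding constraints are 5x_1 + 2x_2 = 68 and 2x_1 + 4x_2 = 104.
Solving simultaneously gives x_1 = 4, x_2 = 24.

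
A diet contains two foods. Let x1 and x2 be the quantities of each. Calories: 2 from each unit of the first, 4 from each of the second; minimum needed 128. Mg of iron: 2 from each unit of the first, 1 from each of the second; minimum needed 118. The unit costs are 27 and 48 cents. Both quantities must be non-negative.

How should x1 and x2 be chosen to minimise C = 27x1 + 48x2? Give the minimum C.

x1 = 172/3, x2 = 10/3, minimum C = 1708

Feasible corners and C = 27x1 + 48x2:
  (0, 118) → C = 5664
  (64, 0) → C = 1728
  (172/3, 10/3) → C = 1708
The feasible region is unbounded (it extends along (0, 1), (1, 0)), but C strictly increases along every unbounded feasible direction, so there is no improving ray and the minimum is attained at a vertex.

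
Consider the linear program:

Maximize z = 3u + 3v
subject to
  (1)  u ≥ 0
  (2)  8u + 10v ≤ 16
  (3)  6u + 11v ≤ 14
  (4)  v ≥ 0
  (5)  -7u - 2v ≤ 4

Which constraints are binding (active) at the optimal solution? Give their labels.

(2) and (4)

Corner points and z = 3u + 3v:
  (0, 14/11) → z = 42/11
  (0, 0) → z = 0
  (9/7, 4/7) → z = 39/7
  (2, 0) → z = 6

The maximum is at (2, 0). Substituting into each constraint, equality holds for (2) and (4); the remaining constraints have slack.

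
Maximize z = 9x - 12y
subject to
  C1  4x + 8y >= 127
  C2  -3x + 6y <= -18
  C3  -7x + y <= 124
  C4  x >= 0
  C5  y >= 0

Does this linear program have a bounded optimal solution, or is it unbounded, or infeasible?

From the feasible point (151/8, 103/16), moving in the direction (1, 0) keeps every constraint satisfied while z increases without bound.

unbounded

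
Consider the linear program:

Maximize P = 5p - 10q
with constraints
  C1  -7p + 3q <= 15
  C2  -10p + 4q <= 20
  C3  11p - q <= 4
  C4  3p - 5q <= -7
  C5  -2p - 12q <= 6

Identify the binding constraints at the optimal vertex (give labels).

C2 and C4

Vertices and P = 5p - 10q:
  (0, 5) → P = -50
  (27/26, 193/26) → P = -1795/26
  (-36/19, 5/19) → P = -230/19
  (27/52, 89/52) → P = -755/52

The maximum is at (-36/19, 5/19). Substituting into each constraint, equality holds for C2 and C4; the remaining constraints have slack.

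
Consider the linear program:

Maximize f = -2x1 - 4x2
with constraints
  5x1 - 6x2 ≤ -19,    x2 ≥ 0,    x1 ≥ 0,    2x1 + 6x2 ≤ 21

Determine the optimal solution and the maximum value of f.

Vertices and f = -2x1 - 4x2:
  (0, 19/6) → f = -38/3
  (2/7, 143/42) → f = -298/21
  (0, 7/2) → f = -14

At the optimal vertex, 5x1 - 6x2 = -19 and x1 = 0.
Solving simultaneously gives x1 = 0, x2 = 19/6.

x1 = 0, x2 = 19/6, maximum f = -38/3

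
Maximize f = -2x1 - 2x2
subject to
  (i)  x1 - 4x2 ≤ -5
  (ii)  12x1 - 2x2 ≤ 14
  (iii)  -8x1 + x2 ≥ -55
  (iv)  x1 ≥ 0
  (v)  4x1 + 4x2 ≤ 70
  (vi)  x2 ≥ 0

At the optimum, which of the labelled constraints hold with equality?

(i) and (iv)

Corner points and f = -2x1 - 2x2:
  (33/23, 37/23) → f = -140/23
  (0, 5/4) → f = -5/2
  (7/2, 14) → f = -35
  (0, 35/2) → f = -35

The maximum is at (0, 5/4). Substituting into each constraint, equality holds for (i) and (iv); the remaining constraints have slack.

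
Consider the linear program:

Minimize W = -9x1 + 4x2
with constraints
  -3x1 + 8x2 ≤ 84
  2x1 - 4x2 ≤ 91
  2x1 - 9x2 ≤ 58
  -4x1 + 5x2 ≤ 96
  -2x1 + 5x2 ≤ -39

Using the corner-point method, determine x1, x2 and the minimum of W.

Feasible corners and W = -9x1 + 4x2:
  (587/10, 33/5) → W = -5019/10
  (299/2, 52) → W = -2275/2
  (61/8, -19/4) → W = -701/8

At the optimal vertex, 2x1 - 4x2 = 91 and -2x1 + 5x2 = -39.
Solving simultaneously gives x1 = 299/2, x2 = 52.

x1 = 299/2, x2 = 52, minimum W = -2275/2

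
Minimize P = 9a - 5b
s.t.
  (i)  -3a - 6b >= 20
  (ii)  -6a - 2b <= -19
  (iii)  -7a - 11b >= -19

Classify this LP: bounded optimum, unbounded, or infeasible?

Vertices and P = 9a - 5b:
  (77/15, -59/10) → P = 757/10
  (334/9, -197/9) → P = 3991/9
The feasible region has finitely many vertices and no improving ray; the minimum is 757/10 at (77/15, -59/10).

bounded optimum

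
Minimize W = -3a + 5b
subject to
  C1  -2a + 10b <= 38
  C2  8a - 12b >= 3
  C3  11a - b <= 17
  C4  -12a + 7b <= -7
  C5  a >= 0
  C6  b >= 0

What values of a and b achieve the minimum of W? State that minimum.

Vertices and W = -3a + 5b:
  (201/124, 103/124) → W = -22/31
  (63/88, 5/22) → W = -89/88
  (17/11, 0) → W = -51/11
  (7/12, 0) → W = -7/4

The optimum lies where 11a - b = 17 and b = 0.
Solving simultaneously gives a = 17/11, b = 0.

a = 17/11, b = 0, minimum W = -51/11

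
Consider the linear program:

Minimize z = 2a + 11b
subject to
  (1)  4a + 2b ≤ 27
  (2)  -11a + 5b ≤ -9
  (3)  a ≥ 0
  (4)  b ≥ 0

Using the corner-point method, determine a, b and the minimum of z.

a = 9/11, b = 0, minimum z = 18/11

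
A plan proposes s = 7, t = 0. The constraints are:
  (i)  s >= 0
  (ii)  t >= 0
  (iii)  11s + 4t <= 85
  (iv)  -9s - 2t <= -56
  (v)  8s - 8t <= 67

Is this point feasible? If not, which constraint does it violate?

feasible

(i): 7 ≥ 0 ✓
(ii): 0 ≥ 0 ✓
(iii): 77 ≤ 85 ✓
(iv): -63 ≤ -56 ✓
(v): 56 ≤ 67 ✓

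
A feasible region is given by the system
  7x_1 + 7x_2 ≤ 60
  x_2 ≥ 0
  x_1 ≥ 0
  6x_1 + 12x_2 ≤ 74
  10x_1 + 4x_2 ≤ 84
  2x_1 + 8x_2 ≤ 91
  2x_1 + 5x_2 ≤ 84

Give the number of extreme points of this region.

Of the 21 pairwise boundary intersections, those satisfying every inequality are:
  (101/21, 79/21)
  (58/7, 2/7)
  (0, 0)
  (42/5, 0)
  (0, 37/6)

5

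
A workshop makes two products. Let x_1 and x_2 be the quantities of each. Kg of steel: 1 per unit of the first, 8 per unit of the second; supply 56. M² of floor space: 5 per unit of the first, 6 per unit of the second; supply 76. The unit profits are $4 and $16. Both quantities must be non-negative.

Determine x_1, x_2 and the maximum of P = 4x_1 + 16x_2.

Feasible corners and P = 4x_1 + 16x_2:
  (0, 0) → P = 0
  (0, 7) → P = 112
  (76/5, 0) → P = 304/5
  (8, 6) → P = 128

x_1 = 8, x_2 = 6, maximum P = 128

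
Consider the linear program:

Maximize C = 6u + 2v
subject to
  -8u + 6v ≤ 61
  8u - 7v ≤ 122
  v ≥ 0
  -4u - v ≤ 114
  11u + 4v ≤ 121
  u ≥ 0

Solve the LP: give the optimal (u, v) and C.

u = 11, v = 0, maximum C = 66

Corner points and C = 6u + 2v:
  (241/49, 1639/98) → C = 3085/49
  (0, 61/6) → C = 61/3
  (11, 0) → C = 66
  (0, 0) → C = 0

The binding constraints are v = 0 and 11u + 4v = 121.
Solving simultaneously gives u = 11, v = 0.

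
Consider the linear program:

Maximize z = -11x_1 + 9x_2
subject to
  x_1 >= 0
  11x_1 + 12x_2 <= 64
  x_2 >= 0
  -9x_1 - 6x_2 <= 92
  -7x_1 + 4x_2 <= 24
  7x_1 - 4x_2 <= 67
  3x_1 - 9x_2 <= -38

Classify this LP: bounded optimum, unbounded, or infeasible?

Corner points and z = -11x_1 + 9x_2:
  (0, 16/3) → z = 48
  (0, 38/9) → z = 38
  (8/9, 122/27) → z = 278/9
The feasible region has finitely many vertices and no improving ray; the maximum is 48 at (0, 16/3).

bounded optimum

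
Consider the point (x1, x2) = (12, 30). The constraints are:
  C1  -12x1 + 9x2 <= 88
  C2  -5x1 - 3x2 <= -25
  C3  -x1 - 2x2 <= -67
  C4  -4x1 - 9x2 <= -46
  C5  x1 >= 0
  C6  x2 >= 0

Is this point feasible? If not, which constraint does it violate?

Constraint C1: -12x1 + 9x2 = 126, which is not ≤ 88. All other constraints are satisfied.

not feasible — violates C1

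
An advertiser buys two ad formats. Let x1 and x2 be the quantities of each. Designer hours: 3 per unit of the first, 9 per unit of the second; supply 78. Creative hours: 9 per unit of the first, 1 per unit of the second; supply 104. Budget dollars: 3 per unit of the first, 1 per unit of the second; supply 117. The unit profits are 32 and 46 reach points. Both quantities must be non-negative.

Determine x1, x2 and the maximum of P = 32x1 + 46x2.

Feasible corners and P = 32x1 + 46x2:
  (0, 0) → P = 0
  (0, 26/3) → P = 1196/3
  (104/9, 0) → P = 3328/9
  (11, 5) → P = 582

The optimum lies where 3x1 + 9x2 = 78 and 9x1 + x2 = 104.
Solving simultaneously gives x1 = 11, x2 = 5.

x1 = 11, x2 = 5, maximum P = 582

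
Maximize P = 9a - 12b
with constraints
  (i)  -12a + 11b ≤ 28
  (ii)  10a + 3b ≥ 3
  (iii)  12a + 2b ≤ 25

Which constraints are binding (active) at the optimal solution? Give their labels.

Extreme points and P = 9a - 12b:
  (-51/146, 158/73) → P = -4251/146
  (73/52, 53/13) → P = -1887/52
  (69/16, -107/8) → P = 3189/16

The maximum is at (69/16, -107/8). Substituting into each constraint, equality holds for (ii) and (iii); the remaining constraints have slack.

(ii) and (iii)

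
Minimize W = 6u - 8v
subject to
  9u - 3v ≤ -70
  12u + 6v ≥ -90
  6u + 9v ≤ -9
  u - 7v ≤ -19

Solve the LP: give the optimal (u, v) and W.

u = -21/2, v = 6, minimum W = -111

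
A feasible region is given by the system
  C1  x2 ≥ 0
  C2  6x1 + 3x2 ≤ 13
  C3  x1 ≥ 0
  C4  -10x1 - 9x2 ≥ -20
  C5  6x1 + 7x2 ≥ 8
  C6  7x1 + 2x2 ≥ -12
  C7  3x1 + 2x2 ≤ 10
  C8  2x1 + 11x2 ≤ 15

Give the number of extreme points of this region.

5

Intersecting each pair of boundary lines and keeping only the points that satisfy every inequality leaves:
  (2, 0)
  (4/3, 0)
  (0, 8/7)
  (0, 15/11)
  (85/92, 55/46)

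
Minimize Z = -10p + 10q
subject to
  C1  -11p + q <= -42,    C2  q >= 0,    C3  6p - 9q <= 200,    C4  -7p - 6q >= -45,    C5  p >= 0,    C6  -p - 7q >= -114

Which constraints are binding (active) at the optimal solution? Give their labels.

C2 and C4

Corner points and Z = -10p + 10q:
  (42/11, 0) → Z = -420/11
  (297/73, 201/73) → Z = -960/73
  (45/7, 0) → Z = -450/7

The minimum is at (45/7, 0). Substituting into each constraint, equality holds for C2 and C4; the remaining constraints have slack.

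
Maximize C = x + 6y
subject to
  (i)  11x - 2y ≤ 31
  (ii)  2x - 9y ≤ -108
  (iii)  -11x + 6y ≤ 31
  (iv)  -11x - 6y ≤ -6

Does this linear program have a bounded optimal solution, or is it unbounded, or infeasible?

bounded optimum

Corner points and C = x + 6y:
  (99/19, 250/19) → C = 1599/19
  (62/11, 31/2) → C = 1085/11
  (123/29, 1126/87) → C = 2375/29
The feasible region has finitely many vertices and no improving ray; the maximum is 1085/11 at (62/11, 31/2).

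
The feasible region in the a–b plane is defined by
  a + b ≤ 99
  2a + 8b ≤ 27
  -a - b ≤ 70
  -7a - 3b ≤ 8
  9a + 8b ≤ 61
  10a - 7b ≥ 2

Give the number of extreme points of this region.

Pairwise boundary intersections that survive every other constraint:
  (34/7, 121/56)
  (205/94, 133/47)
  (101/2, -241/2)
  (621, -691)
  (-50/79, -94/79)

5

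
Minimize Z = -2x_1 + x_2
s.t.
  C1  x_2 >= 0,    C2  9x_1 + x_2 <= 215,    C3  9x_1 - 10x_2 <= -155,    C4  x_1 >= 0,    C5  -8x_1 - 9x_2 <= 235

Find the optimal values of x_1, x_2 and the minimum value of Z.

Corner points and Z = -2x_1 + x_2:
  (665/33, 370/11) → Z = -20/3
  (0, 215) → Z = 215
  (0, 31/2) → Z = 31/2

The binding constraints are 9x_1 + x_2 = 215 and 9x_1 - 10x_2 = -155.
Solving simultaneously gives x_1 = 665/33, x_2 = 370/11.

x_1 = 665/33, x_2 = 370/11, minimum Z = -20/3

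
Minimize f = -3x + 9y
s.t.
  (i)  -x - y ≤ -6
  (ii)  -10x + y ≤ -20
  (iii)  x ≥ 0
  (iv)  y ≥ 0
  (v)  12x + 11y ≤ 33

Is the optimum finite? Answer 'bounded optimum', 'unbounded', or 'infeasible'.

infeasible

The boundaries -x - y = -6 and -10x + y = -20 meet at (26/11, 40/11), but that point violates 12x + 11y ≤ 33. Every candidate vertex is excluded by some other constraint, so the feasible region is empty.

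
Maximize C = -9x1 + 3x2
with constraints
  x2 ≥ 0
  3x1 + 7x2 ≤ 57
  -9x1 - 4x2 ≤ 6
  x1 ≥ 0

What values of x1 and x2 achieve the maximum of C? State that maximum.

x1 = 0, x2 = 57/7, maximum C = 171/7

Vertices and C = -9x1 + 3x2:
  (19, 0) → C = -171
  (0, 0) → C = 0
  (0, 57/7) → C = 171/7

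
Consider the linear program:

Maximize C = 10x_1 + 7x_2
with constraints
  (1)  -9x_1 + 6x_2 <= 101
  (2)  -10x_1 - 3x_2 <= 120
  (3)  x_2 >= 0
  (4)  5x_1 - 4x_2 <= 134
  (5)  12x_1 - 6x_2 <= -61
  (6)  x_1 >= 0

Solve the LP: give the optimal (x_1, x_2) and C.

x_1 = 40/3, x_2 = 221/6, maximum C = 2347/6

Feasible corners and C = 10x_1 + 7x_2:
  (40/3, 221/6) → C = 2347/6
  (0, 101/6) → C = 707/6
  (0, 61/6) → C = 427/6

At the optimal vertex, -9x_1 + 6x_2 = 101 and 12x_1 - 6x_2 = -61.
Solving simultaneously gives x_1 = 40/3, x_2 = 221/6.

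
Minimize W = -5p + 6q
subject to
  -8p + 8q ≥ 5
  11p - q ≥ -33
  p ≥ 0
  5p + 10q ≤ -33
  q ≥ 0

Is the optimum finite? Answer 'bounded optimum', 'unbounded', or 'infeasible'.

The boundaries -8p + 8q = 5 and p = 0 meet at (0, 5/8), but that point violates 5p + 10q ≤ -33. Every candidate vertex is excluded by some other constraint, so the feasible region is empty.

infeasible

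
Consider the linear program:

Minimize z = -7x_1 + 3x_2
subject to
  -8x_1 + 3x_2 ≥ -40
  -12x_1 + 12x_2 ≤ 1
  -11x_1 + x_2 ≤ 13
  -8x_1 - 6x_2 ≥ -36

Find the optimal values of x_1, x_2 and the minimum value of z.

x_1 = -79/25, x_2 = -544/25, minimum z = -1079/25

Vertices and z = -7x_1 + 3x_2:
  (-79/25, -544/25) → z = -1079/25
  (29/6, -4/9) → z = -211/6
  (-31/24, -29/24) → z = 65/12
  (71/28, 55/21) → z = -277/28

The binding constraints are -8x_1 + 3x_2 = -40 and -11x_1 + x_2 = 13.
Solving simultaneously gives x_1 = -79/25, x_2 = -544/25.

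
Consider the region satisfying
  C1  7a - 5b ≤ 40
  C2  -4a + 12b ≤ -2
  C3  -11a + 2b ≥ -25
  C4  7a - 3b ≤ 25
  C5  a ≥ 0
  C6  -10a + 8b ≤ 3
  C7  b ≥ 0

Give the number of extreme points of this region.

3

Pairwise boundary intersections that survive every other constraint:
  (74/31, 39/62)
  (1/2, 0)
  (25/11, 0)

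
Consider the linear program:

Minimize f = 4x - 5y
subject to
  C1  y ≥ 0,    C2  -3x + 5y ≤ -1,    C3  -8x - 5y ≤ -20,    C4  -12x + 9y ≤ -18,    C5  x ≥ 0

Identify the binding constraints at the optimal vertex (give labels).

C2 and C4

Vertices and f = 4x - 5y:
  (5/2, 0) → f = 10
  (27/11, 14/11) → f = 38/11
  (45/22, 8/11) → f = 50/11
The feasible region is unbounded (it extends along (5, 3), (1, 0)), but f strictly increases along every unbounded feasible direction, so there is no improving ray and the minimum is attained at a vertex.

The minimum is at (27/11, 14/11). Substituting into each constraint, equality holds for C2 and C4; the remaining constraints have slack.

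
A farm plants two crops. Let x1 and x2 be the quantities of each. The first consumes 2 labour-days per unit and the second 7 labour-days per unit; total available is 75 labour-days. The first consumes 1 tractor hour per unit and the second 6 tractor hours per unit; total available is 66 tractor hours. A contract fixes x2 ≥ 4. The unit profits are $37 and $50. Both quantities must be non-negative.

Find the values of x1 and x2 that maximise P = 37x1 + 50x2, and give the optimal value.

Feasible corners and P = 37x1 + 50x2:
  (0, 75/7) → P = 3750/7
  (0, 4) → P = 200
  (47/2, 4) → P = 2139/2

x1 = 47/2, x2 = 4, maximum P = 2139/2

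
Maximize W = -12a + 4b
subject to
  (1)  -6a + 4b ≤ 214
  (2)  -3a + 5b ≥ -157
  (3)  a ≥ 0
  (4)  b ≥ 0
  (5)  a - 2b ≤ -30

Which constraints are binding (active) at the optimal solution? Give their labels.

(1) and (3)

Vertices and W = -12a + 4b:
  (0, 107/2) → W = 214
  (464, 247) → W = -4580
  (0, 15) → W = 60
The feasible region is unbounded (it extends along (2, 3), (5, 3)), but W strictly decreases along every unbounded feasible direction, so there is no improving ray and the maximum is attained at a vertex.

The maximum is at (0, 107/2). Substituting into each constraint, equality holds for (1) and (3); the remaining constraints have slack.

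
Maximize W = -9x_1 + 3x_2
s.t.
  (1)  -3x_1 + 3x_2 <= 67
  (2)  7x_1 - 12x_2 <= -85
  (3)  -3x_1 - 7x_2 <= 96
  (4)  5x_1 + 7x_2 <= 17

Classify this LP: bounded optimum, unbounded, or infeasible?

Corner points and W = -9x_1 + 3x_2:
  (-757/30, -29/10) → W = 1092/5
  (-209/18, 193/18) → W = 410/3
  (-1747/85, -417/85) → W = 14472/85
  (-391/109, 544/109) → W = 5151/109
The feasible region has finitely many vertices and no improving ray; the maximum is 1092/5 at (-757/30, -29/10).

bounded optimum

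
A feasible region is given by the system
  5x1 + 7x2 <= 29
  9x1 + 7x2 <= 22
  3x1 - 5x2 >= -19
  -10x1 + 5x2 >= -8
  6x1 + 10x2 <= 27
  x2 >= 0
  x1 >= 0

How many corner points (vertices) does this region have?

Pairwise boundary intersections that survive every other constraint:
  (166/115, 148/115)
  (31/48, 37/16)
  (4/5, 0)
  (0, 27/10)
  (0, 0)

5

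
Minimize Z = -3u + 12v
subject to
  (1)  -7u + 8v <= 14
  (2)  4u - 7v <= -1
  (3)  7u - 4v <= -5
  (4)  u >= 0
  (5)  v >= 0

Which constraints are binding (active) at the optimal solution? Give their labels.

(3) and (4)

Vertices and Z = -3u + 12v:
  (4/7, 9/4) → Z = 177/7
  (0, 7/4) → Z = 21
  (0, 5/4) → Z = 15

The minimum is at (0, 5/4). Substituting into each constraint, equality holds for (3) and (4); the remaining constraints have slack.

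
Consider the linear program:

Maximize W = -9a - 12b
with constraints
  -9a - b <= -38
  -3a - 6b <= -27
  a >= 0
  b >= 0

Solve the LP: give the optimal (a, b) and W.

Extreme points and W = -9a - 12b:
  (67/17, 43/17) → W = -1119/17
  (0, 38) → W = -456
  (9, 0) → W = -81
The feasible region is unbounded (it extends along (0, 1), (1, 0)), but W strictly decreases along every unbounded feasible direction, so there is no improving ray and the maximum is attained at a vertex.

The binding constraints are -9a - b = -38 and -3a - 6b = -27.
Solving simultaneously gives a = 67/17, b = 43/17.

a = 67/17, b = 43/17, maximum W = -1119/17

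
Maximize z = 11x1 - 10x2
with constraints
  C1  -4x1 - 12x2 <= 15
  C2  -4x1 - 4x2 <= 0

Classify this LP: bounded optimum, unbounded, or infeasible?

From the feasible point (15/8, -15/8), moving in the direction (12, -4) keeps every constraint satisfied while z increases without bound.

unbounded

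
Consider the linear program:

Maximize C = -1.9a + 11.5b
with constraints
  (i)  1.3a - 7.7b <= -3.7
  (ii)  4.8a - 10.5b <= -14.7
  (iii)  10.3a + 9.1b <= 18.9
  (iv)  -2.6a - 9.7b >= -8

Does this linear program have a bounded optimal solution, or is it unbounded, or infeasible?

unbounded

From the feasible point (-118/37, -15/259), moving in the direction (-9.7, 2.6) keeps every constraint satisfied while C increases without bound.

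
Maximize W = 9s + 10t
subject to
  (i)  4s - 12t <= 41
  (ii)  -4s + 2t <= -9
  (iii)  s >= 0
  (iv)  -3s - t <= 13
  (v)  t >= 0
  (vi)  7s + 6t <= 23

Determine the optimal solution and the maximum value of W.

Vertices and W = 9s + 10t:
  (9/4, 0) → W = 81/4
  (50/19, 29/38) → W = 595/19
  (23/7, 0) → W = 207/7

The binding constraints are -4s + 2t = -9 and 7s + 6t = 23.
Solving simultaneously gives s = 50/19, t = 29/38.

s = 50/19, t = 29/38, maximum W = 595/19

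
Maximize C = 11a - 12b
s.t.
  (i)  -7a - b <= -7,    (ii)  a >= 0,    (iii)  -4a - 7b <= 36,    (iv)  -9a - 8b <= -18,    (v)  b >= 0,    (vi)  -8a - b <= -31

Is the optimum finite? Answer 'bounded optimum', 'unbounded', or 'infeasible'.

unbounded

From the feasible point (0, 31), moving in the direction (1, 0) keeps every constraint satisfied while C increases without bound.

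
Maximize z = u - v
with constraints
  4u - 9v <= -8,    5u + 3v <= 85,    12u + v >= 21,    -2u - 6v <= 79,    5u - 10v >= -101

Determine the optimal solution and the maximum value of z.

u = 13, v = 20/3, maximum z = 19/3

Feasible corners and z = u - v:
  (13, 20/3) → z = 19/3
  (181/112, 45/28) → z = 1/112
  (547/65, 186/13) → z = -383/65
  (109/125, 1317/125) → z = -1208/125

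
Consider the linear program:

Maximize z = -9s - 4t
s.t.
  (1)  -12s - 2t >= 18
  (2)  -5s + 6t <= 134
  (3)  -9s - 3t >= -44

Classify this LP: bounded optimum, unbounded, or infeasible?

From the feasible point (-188/41, 759/41), moving in the direction (2, -12) keeps every constraint satisfied while z increases without bound.

unbounded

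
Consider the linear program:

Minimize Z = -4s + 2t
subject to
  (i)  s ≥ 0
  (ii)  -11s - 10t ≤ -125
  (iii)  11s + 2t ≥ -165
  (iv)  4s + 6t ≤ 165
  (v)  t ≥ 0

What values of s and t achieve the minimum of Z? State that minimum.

s = 165/4, t = 0, minimum Z = -165

At the optimal vertex, 4s + 6t = 165 and t = 0.
Solving simultaneously gives s = 165/4, t = 0.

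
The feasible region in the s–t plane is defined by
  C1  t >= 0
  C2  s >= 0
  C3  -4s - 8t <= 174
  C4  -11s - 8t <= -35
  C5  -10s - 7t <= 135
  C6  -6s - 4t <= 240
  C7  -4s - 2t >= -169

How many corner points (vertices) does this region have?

The feasible vertices (each the meet of two boundaries and inside every other half-plane) are:
  (35/11, 0)
  (169/4, 0)
  (0, 35/8)
  (0, 169/2)

4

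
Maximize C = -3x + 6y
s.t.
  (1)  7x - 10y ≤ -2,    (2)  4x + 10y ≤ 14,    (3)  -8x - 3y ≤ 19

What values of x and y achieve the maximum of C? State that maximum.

x = -58/17, y = 47/17, maximum C = 456/17

Feasible corners and C = -3x + 6y:
  (12/11, 53/55) → C = 138/55
  (-196/101, -117/101) → C = -114/101
  (-58/17, 47/17) → C = 456/17

The binding constraints are 4x + 10y = 14 and -8x - 3y = 19.
Solving simultaneously gives x = -58/17, y = 47/17.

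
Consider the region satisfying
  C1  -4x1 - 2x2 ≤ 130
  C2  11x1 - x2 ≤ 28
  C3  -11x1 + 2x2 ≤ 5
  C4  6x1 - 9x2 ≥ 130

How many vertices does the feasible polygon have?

4

The feasible vertices (each the meet of two boundaries and inside every other half-plane) are:
  (-37/13, -771/13)
  (-9, -47)
  (122/93, -1262/93)
  (-305/87, -1460/87)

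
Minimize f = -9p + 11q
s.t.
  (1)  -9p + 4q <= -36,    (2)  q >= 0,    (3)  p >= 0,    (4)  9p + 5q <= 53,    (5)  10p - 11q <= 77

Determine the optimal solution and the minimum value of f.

p = 53/9, q = 0, minimum f = -53

Vertices and f = -9p + 11q:
  (4, 0) → f = -36
  (392/81, 17/9) → f = -205/9
  (53/9, 0) → f = -53

The binding constraints are q = 0 and 9p + 5q = 53.
Solving simultaneously gives p = 53/9, q = 0.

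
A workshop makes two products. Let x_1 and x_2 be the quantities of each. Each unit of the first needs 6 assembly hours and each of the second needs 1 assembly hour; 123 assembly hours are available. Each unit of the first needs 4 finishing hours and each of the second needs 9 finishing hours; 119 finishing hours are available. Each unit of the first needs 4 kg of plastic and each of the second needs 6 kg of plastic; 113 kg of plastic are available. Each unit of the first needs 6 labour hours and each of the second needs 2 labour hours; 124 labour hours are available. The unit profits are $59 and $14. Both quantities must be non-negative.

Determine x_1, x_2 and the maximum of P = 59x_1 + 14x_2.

x_1 = 61/3, x_2 = 1, maximum P = 3641/3

Vertices and P = 59x_1 + 14x_2:
  (0, 0) → P = 0
  (0, 119/9) → P = 1666/9
  (41/2, 0) → P = 2419/2
  (61/3, 1) → P = 3641/3
  (439/23, 109/23) → P = 27427/23

The optimum lies where 6x_1 + x_2 = 123 and 6x_1 + 2x_2 = 124.
Solving simultaneously gives x_1 = 61/3, x_2 = 1.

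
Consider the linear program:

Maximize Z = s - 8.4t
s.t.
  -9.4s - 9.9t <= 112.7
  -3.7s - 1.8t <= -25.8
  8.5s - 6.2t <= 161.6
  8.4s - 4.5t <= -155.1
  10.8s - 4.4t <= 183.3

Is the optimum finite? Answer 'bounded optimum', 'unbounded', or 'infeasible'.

bounded optimum

Corner points and Z = s - 8.4t:
  (-1812/353, 26353/1059) → Z = -378002/1765
  (50243/388, 26790/97) → Z = -849901/388
The feasible region has finitely many vertices and no improving ray; the maximum is -378002/1765 at (-1812/353, 26353/1059).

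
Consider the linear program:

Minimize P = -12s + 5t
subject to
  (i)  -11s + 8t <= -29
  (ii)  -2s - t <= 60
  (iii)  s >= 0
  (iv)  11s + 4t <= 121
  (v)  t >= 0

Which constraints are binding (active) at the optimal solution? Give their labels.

(iv) and (v)

Vertices and P = -12s + 5t:
  (271/33, 23/3) → P = -1987/33
  (29/11, 0) → P = -348/11
  (11, 0) → P = -132

The minimum is at (11, 0). Substituting into each constraint, equality holds for (iv) and (v); the remaining constraints have slack.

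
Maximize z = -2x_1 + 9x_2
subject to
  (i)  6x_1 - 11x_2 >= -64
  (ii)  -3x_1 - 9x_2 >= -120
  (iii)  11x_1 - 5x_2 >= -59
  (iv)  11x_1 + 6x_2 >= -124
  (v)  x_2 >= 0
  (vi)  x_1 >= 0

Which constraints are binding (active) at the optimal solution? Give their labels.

(i) and (ii)

Feasible corners and z = -2x_1 + 9x_2:
  (248/29, 304/29) → z = 2240/29
  (0, 64/11) → z = 576/11
  (40, 0) → z = -80
  (0, 0) → z = 0

The maximum is at (248/29, 304/29). Substituting into each constraint, equality holds for (i) and (ii); the remaining constraints have slack.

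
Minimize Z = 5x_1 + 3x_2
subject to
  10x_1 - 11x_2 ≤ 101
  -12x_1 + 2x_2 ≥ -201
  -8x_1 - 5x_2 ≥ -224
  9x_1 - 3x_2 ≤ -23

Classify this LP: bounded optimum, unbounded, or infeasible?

From the feasible point (-556/69, -1139/69), moving in the direction (-11, -10) keeps every constraint satisfied while Z decreases without bound.

unbounded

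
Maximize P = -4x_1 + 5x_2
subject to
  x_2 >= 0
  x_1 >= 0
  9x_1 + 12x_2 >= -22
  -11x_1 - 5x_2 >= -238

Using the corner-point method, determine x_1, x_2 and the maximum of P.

x_1 = 0, x_2 = 238/5, maximum P = 238

Vertices and P = -4x_1 + 5x_2:
  (0, 0) → P = 0
  (238/11, 0) → P = -952/11
  (0, 238/5) → P = 238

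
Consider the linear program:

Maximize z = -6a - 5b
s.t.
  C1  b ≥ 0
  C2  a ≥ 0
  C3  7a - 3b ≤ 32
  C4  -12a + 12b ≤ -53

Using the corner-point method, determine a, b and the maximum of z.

a = 53/12, b = 0, maximum z = -53/2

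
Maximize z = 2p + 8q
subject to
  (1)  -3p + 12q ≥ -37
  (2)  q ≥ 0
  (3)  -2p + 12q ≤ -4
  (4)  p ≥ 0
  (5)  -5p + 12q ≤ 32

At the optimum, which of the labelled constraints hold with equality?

Extreme points and z = 2p + 8q:
  (37/3, 0) → z = 74/3
  (33, 31/6) → z = 322/3
  (2, 0) → z = 4

The maximum is at (33, 31/6). Substituting into each constraint, equality holds for (1) and (3); the remaining constraints have slack.

(1) and (3)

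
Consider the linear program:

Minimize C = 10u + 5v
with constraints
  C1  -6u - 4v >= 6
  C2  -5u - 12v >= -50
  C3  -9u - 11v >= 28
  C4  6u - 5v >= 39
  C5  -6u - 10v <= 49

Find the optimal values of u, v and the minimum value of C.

u = 29/18, v = -88/15, minimum C = -119/9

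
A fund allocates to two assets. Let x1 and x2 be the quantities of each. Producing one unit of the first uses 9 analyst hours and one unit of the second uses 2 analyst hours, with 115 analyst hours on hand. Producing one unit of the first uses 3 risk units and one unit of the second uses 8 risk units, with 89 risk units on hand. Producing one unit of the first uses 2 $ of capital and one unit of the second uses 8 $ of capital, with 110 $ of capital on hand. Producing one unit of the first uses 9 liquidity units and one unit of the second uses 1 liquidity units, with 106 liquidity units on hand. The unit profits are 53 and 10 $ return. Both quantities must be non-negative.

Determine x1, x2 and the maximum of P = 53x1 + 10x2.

x1 = 11, x2 = 7, maximum P = 653

Feasible corners and P = 53x1 + 10x2:
  (0, 0) → P = 0
  (0, 89/8) → P = 445/4
  (106/9, 0) → P = 5618/9
  (11, 7) → P = 653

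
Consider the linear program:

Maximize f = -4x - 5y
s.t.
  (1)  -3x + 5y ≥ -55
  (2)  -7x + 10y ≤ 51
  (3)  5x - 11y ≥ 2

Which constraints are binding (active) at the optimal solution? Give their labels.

(1) and (2)

Corner points and f = -4x - 5y:
  (-161, -538/5) → f = 1182
  (595/8, 269/8) → f = -3725/8
  (-581/27, -269/27) → f = 1223/9

The maximum is at (-161, -538/5). Substituting into each constraint, equality holds for (1) and (2); the remaining constraints have slack.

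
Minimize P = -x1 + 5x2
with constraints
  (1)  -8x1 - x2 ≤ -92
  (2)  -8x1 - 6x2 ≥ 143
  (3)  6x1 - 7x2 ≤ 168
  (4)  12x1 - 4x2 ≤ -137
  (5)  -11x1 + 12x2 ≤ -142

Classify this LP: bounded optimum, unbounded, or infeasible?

The boundaries 6x1 - 7x2 = 168 and 12x1 - 4x2 = -137 meet at (-1631/60, -473/10), but that point violates -8x1 - x2 ≤ -92. Every candidate vertex is excluded by some other constraint, so the feasible region is empty.

infeasible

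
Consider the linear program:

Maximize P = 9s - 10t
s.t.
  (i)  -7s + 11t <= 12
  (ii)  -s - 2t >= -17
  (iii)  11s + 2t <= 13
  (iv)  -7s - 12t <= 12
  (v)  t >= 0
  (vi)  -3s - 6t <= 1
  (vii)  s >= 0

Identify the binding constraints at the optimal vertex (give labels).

(iii) and (v)

Extreme points and P = 9s - 10t:
  (119/135, 223/135) → P = -1159/135
  (0, 12/11) → P = -120/11
  (13/11, 0) → P = 117/11
  (0, 0) → P = 0

The maximum is at (13/11, 0). Substituting into each constraint, equality holds for (iii) and (v); the remaining constraints have slack.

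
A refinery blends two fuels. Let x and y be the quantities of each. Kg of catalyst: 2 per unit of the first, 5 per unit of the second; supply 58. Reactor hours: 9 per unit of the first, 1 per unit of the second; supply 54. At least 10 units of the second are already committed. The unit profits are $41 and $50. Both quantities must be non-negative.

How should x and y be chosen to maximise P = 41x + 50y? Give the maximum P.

x = 4, y = 10, maximum P = 664

At the optimal vertex, 2x + 5y = 58 and y = 10.
Solving simultaneously gives x = 4, y = 10.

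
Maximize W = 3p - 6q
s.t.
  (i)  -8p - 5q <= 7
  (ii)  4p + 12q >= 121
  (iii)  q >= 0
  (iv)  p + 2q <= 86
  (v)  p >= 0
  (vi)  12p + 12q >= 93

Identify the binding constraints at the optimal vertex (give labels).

Extreme points and W = 3p - 6q:
  (121/4, 0) → W = 363/4
  (0, 121/12) → W = -121/2
  (86, 0) → W = 258
  (0, 43) → W = -258

The maximum is at (86, 0). Substituting into each constraint, equality holds for (iii) and (iv); the remaining constraints have slack.

(iii) and (iv)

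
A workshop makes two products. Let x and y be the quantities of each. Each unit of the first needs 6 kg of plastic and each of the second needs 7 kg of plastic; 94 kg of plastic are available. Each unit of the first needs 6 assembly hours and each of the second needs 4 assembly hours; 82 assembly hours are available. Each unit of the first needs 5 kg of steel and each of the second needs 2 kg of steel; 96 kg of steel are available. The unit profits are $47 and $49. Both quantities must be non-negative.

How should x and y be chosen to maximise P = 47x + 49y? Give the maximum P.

Extreme points and P = 47x + 49y:
  (0, 0) → P = 0
  (0, 94/7) → P = 658
  (41/3, 0) → P = 1927/3
  (11, 4) → P = 713

x = 11, y = 4, maximum P = 713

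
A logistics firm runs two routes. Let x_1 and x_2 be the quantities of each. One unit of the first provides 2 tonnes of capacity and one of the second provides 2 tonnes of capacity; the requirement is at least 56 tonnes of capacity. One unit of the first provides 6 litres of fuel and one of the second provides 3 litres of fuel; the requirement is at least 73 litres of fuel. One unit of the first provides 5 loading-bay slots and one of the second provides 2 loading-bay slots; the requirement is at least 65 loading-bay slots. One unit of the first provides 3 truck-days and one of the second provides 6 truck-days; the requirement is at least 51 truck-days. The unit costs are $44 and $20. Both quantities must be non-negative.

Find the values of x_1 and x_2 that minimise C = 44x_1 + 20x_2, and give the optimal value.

The feasible region is unbounded (it extends along (0, 1), (1, 0)), but C strictly increases along every unbounded feasible direction, so there is no improving ray and the minimum is attained at a vertex.

The binding constraints are 2x_1 + 2x_2 = 56 and 5x_1 + 2x_2 = 65.
Solving simultaneously gives x_1 = 3, x_2 = 25.

x_1 = 3, x_2 = 25, minimum C = 632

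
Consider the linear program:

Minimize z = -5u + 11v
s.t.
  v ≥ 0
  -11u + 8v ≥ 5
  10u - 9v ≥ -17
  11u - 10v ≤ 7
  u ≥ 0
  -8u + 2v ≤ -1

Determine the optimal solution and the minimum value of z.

u = 3/7, v = 17/14, minimum z = 157/14

Vertices and z = -5u + 11v:
  (91/19, 137/19) → z = 1052/19
  (3/7, 17/14) → z = 157/14
  (43/52, 73/26) → z = 107/4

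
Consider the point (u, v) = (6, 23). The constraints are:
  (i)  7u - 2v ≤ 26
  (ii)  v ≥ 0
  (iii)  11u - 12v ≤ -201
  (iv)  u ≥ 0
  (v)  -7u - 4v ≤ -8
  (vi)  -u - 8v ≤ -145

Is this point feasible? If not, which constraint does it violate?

feasible

(i): -4 ≤ 26 ✓
(ii): 23 ≥ 0 ✓
(iii): -210 ≤ -201 ✓
(iv): 6 ≥ 0 ✓
(v): -134 ≤ -8 ✓
(vi): -190 ≤ -145 ✓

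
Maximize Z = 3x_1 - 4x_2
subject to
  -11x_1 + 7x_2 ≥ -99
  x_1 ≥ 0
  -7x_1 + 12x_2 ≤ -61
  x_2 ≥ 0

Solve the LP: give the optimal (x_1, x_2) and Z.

Vertices and Z = 3x_1 - 4x_2:
  (761/83, 22/83) → Z = 2195/83
  (9, 0) → Z = 27
  (61/7, 0) → Z = 183/7

The optimum lies where -11x_1 + 7x_2 = -99 and x_2 = 0.
Solving simultaneously gives x_1 = 9, x_2 = 0.

x_1 = 9, x_2 = 0, maximum Z = 27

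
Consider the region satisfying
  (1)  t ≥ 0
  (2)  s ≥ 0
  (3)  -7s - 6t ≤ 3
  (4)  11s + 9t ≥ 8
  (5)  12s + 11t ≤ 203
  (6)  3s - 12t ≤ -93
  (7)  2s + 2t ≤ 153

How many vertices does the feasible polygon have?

Of the 21 pairwise boundary intersections, those satisfying every inequality are:
  (0, 203/11)
  (0, 31/4)
  (471/59, 575/59)

3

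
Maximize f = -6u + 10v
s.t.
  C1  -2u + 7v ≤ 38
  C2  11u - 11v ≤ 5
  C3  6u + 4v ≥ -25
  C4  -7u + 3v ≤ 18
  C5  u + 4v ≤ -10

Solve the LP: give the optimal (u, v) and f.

u = -3, v = -7/4, maximum f = 1/2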